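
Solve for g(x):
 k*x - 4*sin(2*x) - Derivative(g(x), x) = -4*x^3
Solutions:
 g(x) = C1 + k*x^2/2 + x^4 + 2*cos(2*x)


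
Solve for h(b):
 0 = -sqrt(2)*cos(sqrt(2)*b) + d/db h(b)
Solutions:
 h(b) = C1 + sin(sqrt(2)*b)


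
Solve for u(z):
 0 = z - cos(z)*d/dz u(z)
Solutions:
 u(z) = C1 + Integral(z/cos(z), z)


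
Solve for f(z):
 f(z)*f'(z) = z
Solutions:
 f(z) = -sqrt(C1 + z^2)
 f(z) = sqrt(C1 + z^2)


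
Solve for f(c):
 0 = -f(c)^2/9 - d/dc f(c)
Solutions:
 f(c) = 9/(C1 + c)


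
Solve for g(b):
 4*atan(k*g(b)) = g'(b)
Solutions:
 Integral(1/atan(_y*k), (_y, g(b))) = C1 + 4*b


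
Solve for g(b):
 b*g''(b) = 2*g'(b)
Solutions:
 g(b) = C1 + C2*b^3


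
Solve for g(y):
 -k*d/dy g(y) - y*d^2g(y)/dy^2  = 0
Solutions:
 g(y) = C1 + y^(1 - re(k))*(C2*sin(log(y)*Abs(im(k))) + C3*cos(log(y)*im(k)))


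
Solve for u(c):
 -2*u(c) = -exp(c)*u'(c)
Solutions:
 u(c) = C1*exp(-2*exp(-c))


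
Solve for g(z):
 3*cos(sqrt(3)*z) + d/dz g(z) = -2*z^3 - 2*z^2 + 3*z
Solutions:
 g(z) = C1 - z^4/2 - 2*z^3/3 + 3*z^2/2 - sqrt(3)*sin(sqrt(3)*z)


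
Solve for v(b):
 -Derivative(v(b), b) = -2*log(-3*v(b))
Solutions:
 -Integral(1/(log(-_y) + log(3)), (_y, v(b)))/2 = C1 - b


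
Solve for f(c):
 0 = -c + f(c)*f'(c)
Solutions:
 f(c) = -sqrt(C1 + c^2)
 f(c) = sqrt(C1 + c^2)


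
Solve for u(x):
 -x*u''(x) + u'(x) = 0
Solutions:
 u(x) = C1 + C2*x^2


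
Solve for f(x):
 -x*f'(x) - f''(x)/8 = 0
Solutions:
 f(x) = C1 + C2*erf(2*x)


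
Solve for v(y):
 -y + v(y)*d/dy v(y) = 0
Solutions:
 v(y) = -sqrt(C1 + y^2)
 v(y) = sqrt(C1 + y^2)


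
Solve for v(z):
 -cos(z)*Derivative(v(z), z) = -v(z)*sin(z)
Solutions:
 v(z) = C1/cos(z)


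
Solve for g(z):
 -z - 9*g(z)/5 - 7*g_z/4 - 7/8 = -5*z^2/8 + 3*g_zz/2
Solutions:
 g(z) = 25*z^2/72 - 1595*z/1296 + (C1*sin(sqrt(3095)*z/60) + C2*cos(sqrt(3095)*z/60))*exp(-7*z/12) + 6145/46656


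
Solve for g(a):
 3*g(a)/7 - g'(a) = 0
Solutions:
 g(a) = C1*exp(3*a/7)


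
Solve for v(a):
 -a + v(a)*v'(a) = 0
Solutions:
 v(a) = -sqrt(C1 + a^2)
 v(a) = sqrt(C1 + a^2)


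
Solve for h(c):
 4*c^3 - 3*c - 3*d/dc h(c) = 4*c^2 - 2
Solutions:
 h(c) = C1 + c^4/3 - 4*c^3/9 - c^2/2 + 2*c/3


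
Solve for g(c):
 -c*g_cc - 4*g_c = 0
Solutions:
 g(c) = C1 + C2/c^3


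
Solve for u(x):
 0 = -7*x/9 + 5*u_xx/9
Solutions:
 u(x) = C1 + C2*x + 7*x^3/30


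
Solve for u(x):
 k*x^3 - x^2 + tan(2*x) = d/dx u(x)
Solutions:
 u(x) = C1 + k*x^4/4 - x^3/3 - log(cos(2*x))/2


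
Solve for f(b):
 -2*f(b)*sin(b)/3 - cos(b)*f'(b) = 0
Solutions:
 f(b) = C1*cos(b)^(2/3)


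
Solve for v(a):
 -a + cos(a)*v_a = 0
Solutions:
 v(a) = C1 + Integral(a/cos(a), a)


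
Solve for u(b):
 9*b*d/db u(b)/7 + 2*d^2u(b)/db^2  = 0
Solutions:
 u(b) = C1 + C2*erf(3*sqrt(7)*b/14)


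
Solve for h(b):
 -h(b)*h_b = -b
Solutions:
 h(b) = -sqrt(C1 + b^2)
 h(b) = sqrt(C1 + b^2)


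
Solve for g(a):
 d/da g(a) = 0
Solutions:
 g(a) = C1


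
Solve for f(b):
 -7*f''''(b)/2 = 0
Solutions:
 f(b) = C1 + C2*b + C3*b^2 + C4*b^3


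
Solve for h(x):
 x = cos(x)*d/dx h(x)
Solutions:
 h(x) = C1 + Integral(x/cos(x), x)


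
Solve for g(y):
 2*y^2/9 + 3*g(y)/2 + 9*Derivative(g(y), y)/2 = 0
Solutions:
 g(y) = C1*exp(-y/3) - 4*y^2/27 + 8*y/9 - 8/3


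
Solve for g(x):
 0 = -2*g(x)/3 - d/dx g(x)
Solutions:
 g(x) = C1*exp(-2*x/3)


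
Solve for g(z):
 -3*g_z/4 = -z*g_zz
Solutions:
 g(z) = C1 + C2*z^(7/4)


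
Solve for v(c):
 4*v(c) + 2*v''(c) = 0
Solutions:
 v(c) = C1*sin(sqrt(2)*c) + C2*cos(sqrt(2)*c)


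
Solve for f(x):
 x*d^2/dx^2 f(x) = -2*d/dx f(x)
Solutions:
 f(x) = C1 + C2/x


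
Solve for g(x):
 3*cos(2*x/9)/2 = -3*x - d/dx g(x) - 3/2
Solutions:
 g(x) = C1 - 3*x^2/2 - 3*x/2 - 27*sin(x/9)*cos(x/9)/2


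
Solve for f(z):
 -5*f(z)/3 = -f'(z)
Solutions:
 f(z) = C1*exp(5*z/3)


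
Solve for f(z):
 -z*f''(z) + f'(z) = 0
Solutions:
 f(z) = C1 + C2*z^2


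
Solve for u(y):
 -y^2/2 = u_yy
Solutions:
 u(y) = C1 + C2*y - y^4/24


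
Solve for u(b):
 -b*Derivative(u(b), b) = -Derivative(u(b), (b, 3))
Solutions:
 u(b) = C1 + Integral(C2*airyai(b) + C3*airybi(b), b)


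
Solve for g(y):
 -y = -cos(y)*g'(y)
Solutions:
 g(y) = C1 + Integral(y/cos(y), y)


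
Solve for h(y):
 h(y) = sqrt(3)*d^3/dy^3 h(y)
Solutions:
 h(y) = C3*exp(3^(5/6)*y/3) + (C1*sin(3^(1/3)*y/2) + C2*cos(3^(1/3)*y/2))*exp(-3^(5/6)*y/6)


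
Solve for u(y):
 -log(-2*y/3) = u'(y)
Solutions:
 u(y) = C1 - y*log(-y) + y*(-log(2) + 1 + log(3))


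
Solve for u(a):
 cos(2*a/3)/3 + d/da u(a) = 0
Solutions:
 u(a) = C1 - sin(2*a/3)/2


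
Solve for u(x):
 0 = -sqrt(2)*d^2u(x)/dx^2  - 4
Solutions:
 u(x) = C1 + C2*x - sqrt(2)*x^2


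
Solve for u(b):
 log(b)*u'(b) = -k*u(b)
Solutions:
 u(b) = C1*exp(-k*li(b))


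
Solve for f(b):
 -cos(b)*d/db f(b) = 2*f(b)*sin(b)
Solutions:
 f(b) = C1*cos(b)^2


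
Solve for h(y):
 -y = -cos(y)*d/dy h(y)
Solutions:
 h(y) = C1 + Integral(y/cos(y), y)


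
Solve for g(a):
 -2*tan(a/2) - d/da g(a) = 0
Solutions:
 g(a) = C1 + 4*log(cos(a/2))


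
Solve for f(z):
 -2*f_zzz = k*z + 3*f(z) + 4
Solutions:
 f(z) = C3*exp(-2^(2/3)*3^(1/3)*z/2) - k*z/3 + (C1*sin(2^(2/3)*3^(5/6)*z/4) + C2*cos(2^(2/3)*3^(5/6)*z/4))*exp(2^(2/3)*3^(1/3)*z/4) - 4/3


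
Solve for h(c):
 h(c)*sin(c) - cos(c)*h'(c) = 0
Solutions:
 h(c) = C1/cos(c)


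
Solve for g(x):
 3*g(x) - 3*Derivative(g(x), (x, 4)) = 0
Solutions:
 g(x) = C1*exp(-x) + C2*exp(x) + C3*sin(x) + C4*cos(x)


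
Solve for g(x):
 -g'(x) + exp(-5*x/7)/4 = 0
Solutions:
 g(x) = C1 - 7*exp(-5*x/7)/20


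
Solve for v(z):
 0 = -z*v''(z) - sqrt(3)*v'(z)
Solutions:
 v(z) = C1 + C2*z^(1 - sqrt(3))


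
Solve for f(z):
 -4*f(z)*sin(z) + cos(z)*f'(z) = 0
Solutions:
 f(z) = C1/cos(z)^4


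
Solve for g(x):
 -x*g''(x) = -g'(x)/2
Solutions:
 g(x) = C1 + C2*x^(3/2)


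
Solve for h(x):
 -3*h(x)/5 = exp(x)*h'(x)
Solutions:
 h(x) = C1*exp(3*exp(-x)/5)


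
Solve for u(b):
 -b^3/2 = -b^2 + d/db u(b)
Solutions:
 u(b) = C1 - b^4/8 + b^3/3


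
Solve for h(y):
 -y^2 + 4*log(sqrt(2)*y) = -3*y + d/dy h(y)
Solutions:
 h(y) = C1 - y^3/3 + 3*y^2/2 + 4*y*log(y) - 4*y + y*log(4)


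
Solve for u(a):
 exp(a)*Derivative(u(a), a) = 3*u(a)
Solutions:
 u(a) = C1*exp(-3*exp(-a))


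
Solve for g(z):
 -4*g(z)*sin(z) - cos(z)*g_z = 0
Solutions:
 g(z) = C1*cos(z)^4


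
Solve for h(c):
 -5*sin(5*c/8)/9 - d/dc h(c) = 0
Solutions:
 h(c) = C1 + 8*cos(5*c/8)/9


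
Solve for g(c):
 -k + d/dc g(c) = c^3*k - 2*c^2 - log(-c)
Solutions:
 g(c) = C1 + c^4*k/4 - 2*c^3/3 + c*(k + 1) - c*log(-c)


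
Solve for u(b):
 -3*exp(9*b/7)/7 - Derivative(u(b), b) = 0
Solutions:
 u(b) = C1 - exp(9*b/7)/3


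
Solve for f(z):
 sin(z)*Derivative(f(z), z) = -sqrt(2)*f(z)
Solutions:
 f(z) = C1*(cos(z) + 1)^(sqrt(2)/2)/(cos(z) - 1)^(sqrt(2)/2)


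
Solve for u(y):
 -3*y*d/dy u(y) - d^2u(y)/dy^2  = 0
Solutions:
 u(y) = C1 + C2*erf(sqrt(6)*y/2)


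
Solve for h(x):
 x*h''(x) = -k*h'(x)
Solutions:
 h(x) = C1 + x^(1 - re(k))*(C2*sin(log(x)*Abs(im(k))) + C3*cos(log(x)*im(k)))


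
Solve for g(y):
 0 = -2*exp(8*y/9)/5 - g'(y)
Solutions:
 g(y) = C1 - 9*exp(8*y/9)/20


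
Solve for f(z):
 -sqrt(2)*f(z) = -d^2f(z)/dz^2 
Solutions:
 f(z) = C1*exp(-2^(1/4)*z) + C2*exp(2^(1/4)*z)


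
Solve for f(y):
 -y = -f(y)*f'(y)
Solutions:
 f(y) = -sqrt(C1 + y^2)
 f(y) = sqrt(C1 + y^2)


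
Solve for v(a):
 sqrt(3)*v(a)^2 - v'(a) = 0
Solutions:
 v(a) = -1/(C1 + sqrt(3)*a)


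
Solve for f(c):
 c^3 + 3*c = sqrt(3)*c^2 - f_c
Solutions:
 f(c) = C1 - c^4/4 + sqrt(3)*c^3/3 - 3*c^2/2


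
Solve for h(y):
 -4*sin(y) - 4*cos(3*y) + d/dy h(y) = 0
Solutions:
 h(y) = C1 + 4*sin(3*y)/3 - 4*cos(y)


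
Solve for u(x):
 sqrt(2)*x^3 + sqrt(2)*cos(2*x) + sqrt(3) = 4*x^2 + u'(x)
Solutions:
 u(x) = C1 + sqrt(2)*x^4/4 - 4*x^3/3 + sqrt(3)*x + sqrt(2)*sin(2*x)/2


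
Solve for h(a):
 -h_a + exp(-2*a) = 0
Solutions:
 h(a) = C1 - exp(-2*a)/2


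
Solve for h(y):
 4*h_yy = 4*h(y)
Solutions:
 h(y) = C1*exp(-y) + C2*exp(y)


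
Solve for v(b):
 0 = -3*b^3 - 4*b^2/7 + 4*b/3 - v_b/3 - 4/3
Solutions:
 v(b) = C1 - 9*b^4/4 - 4*b^3/7 + 2*b^2 - 4*b


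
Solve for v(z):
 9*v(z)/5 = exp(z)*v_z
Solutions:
 v(z) = C1*exp(-9*exp(-z)/5)


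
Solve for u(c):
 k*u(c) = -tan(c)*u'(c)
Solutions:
 u(c) = C1*exp(-k*log(sin(c)))


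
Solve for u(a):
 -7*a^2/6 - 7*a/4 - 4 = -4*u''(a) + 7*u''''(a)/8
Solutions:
 u(a) = C1 + C2*a + C3*exp(-4*sqrt(14)*a/7) + C4*exp(4*sqrt(14)*a/7) + 7*a^4/288 + 7*a^3/96 + 433*a^2/768


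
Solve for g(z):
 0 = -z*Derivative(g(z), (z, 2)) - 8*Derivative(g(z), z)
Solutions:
 g(z) = C1 + C2/z^7


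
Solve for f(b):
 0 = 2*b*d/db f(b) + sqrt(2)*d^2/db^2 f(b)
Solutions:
 f(b) = C1 + C2*erf(2^(3/4)*b/2)


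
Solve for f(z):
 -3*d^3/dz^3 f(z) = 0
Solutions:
 f(z) = C1 + C2*z + C3*z^2


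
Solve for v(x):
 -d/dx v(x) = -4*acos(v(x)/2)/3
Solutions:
 Integral(1/acos(_y/2), (_y, v(x))) = C1 + 4*x/3


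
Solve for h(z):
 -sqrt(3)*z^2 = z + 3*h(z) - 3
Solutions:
 h(z) = -sqrt(3)*z^2/3 - z/3 + 1


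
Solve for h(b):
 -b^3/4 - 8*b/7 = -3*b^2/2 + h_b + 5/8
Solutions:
 h(b) = C1 - b^4/16 + b^3/2 - 4*b^2/7 - 5*b/8


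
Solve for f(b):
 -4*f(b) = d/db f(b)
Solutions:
 f(b) = C1*exp(-4*b)


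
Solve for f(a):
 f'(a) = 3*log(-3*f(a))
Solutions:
 -Integral(1/(log(-_y) + log(3)), (_y, f(a)))/3 = C1 - a


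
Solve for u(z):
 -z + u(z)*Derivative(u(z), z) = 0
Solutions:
 u(z) = -sqrt(C1 + z^2)
 u(z) = sqrt(C1 + z^2)


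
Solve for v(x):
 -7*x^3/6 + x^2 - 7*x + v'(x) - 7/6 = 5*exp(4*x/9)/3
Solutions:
 v(x) = C1 + 7*x^4/24 - x^3/3 + 7*x^2/2 + 7*x/6 + 15*exp(4*x/9)/4


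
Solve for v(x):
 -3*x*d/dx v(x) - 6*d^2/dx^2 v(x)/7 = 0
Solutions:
 v(x) = C1 + C2*erf(sqrt(7)*x/2)


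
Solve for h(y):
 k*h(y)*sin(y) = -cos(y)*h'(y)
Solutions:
 h(y) = C1*exp(k*log(cos(y)))


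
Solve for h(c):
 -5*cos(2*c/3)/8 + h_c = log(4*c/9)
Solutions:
 h(c) = C1 + c*log(c) - 2*c*log(3) - c + 2*c*log(2) + 15*sin(2*c/3)/16


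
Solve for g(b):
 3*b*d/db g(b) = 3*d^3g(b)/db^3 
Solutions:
 g(b) = C1 + Integral(C2*airyai(b) + C3*airybi(b), b)


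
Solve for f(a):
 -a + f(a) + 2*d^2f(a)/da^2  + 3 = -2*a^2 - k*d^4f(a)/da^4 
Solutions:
 f(a) = C1*exp(-a*sqrt((-sqrt(1 - k) - 1)/k)) + C2*exp(a*sqrt((-sqrt(1 - k) - 1)/k)) + C3*exp(-a*sqrt((sqrt(1 - k) - 1)/k)) + C4*exp(a*sqrt((sqrt(1 - k) - 1)/k)) - 2*a^2 + a + 5


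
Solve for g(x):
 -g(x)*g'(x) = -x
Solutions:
 g(x) = -sqrt(C1 + x^2)
 g(x) = sqrt(C1 + x^2)


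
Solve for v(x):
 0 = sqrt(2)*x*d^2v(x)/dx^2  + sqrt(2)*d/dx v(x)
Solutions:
 v(x) = C1 + C2*log(x)


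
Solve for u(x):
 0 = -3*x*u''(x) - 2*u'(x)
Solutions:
 u(x) = C1 + C2*x^(1/3)


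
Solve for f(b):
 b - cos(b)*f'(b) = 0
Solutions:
 f(b) = C1 + Integral(b/cos(b), b)


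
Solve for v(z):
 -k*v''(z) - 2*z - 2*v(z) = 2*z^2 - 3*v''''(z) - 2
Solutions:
 v(z) = C1*exp(-sqrt(6)*z*sqrt(k - sqrt(k^2 + 24))/6) + C2*exp(sqrt(6)*z*sqrt(k - sqrt(k^2 + 24))/6) + C3*exp(-sqrt(6)*z*sqrt(k + sqrt(k^2 + 24))/6) + C4*exp(sqrt(6)*z*sqrt(k + sqrt(k^2 + 24))/6) + k - z^2 - z + 1


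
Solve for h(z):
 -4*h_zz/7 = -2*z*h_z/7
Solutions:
 h(z) = C1 + C2*erfi(z/2)


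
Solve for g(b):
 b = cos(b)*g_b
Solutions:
 g(b) = C1 + Integral(b/cos(b), b)


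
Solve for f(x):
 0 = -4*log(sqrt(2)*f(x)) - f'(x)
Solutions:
 Integral(1/(2*log(_y) + log(2)), (_y, f(x)))/2 = C1 - x


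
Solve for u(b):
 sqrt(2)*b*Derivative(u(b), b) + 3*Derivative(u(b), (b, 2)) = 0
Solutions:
 u(b) = C1 + C2*erf(2^(3/4)*sqrt(3)*b/6)


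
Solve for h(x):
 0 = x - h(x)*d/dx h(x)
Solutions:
 h(x) = -sqrt(C1 + x^2)
 h(x) = sqrt(C1 + x^2)


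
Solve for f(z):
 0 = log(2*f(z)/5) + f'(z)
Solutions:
 Integral(1/(log(_y) - log(5) + log(2)), (_y, f(z))) = C1 - z


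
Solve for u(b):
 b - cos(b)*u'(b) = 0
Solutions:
 u(b) = C1 + Integral(b/cos(b), b)


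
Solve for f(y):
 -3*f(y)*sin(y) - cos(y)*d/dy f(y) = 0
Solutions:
 f(y) = C1*cos(y)^3


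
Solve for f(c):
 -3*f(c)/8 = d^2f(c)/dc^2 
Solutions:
 f(c) = C1*sin(sqrt(6)*c/4) + C2*cos(sqrt(6)*c/4)


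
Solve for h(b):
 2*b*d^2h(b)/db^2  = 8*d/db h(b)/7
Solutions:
 h(b) = C1 + C2*b^(11/7)


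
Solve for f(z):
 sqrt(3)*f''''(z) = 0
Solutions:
 f(z) = C1 + C2*z + C3*z^2 + C4*z^3


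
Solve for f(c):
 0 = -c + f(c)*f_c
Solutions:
 f(c) = -sqrt(C1 + c^2)
 f(c) = sqrt(C1 + c^2)


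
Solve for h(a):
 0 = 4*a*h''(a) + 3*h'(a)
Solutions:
 h(a) = C1 + C2*a^(1/4)


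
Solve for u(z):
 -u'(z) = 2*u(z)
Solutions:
 u(z) = C1*exp(-2*z)


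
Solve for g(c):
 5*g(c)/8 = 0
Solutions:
 g(c) = 0


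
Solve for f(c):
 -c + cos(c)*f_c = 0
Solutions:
 f(c) = C1 + Integral(c/cos(c), c)


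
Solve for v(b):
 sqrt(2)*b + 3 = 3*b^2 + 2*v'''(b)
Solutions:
 v(b) = C1 + C2*b + C3*b^2 - b^5/40 + sqrt(2)*b^4/48 + b^3/4


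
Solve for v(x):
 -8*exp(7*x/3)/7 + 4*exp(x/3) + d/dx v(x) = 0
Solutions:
 v(x) = C1 + 24*exp(7*x/3)/49 - 12*exp(x/3)


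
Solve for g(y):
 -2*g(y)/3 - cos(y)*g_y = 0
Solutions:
 g(y) = C1*(sin(y) - 1)^(1/3)/(sin(y) + 1)^(1/3)


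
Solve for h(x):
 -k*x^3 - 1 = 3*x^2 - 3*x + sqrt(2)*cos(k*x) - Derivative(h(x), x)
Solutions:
 h(x) = C1 + k*x^4/4 + x^3 - 3*x^2/2 + x + sqrt(2)*sin(k*x)/k


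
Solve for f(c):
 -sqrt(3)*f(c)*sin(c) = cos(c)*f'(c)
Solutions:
 f(c) = C1*cos(c)^(sqrt(3))


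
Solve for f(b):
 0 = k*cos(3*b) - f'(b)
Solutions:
 f(b) = C1 + k*sin(3*b)/3


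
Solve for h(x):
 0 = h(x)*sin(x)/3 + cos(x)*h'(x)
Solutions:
 h(x) = C1*cos(x)^(1/3)


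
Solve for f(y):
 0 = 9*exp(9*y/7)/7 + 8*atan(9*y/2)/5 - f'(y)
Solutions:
 f(y) = C1 + 8*y*atan(9*y/2)/5 + exp(9*y/7) - 8*log(81*y^2 + 4)/45


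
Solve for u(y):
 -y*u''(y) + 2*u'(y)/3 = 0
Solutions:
 u(y) = C1 + C2*y^(5/3)


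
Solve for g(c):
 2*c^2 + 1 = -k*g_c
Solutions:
 g(c) = C1 - 2*c^3/(3*k) - c/k


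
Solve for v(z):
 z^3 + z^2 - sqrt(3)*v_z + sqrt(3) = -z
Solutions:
 v(z) = C1 + sqrt(3)*z^4/12 + sqrt(3)*z^3/9 + sqrt(3)*z^2/6 + z


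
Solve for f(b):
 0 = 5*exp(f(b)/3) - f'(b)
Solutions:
 f(b) = 3*log(-1/(C1 + 5*b)) + 3*log(3)


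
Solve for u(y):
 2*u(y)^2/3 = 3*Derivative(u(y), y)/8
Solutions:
 u(y) = -9/(C1 + 16*y)


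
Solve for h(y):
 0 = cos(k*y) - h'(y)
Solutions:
 h(y) = C1 + sin(k*y)/k


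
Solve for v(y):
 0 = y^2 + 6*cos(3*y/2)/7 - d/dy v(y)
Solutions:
 v(y) = C1 + y^3/3 + 4*sin(3*y/2)/7


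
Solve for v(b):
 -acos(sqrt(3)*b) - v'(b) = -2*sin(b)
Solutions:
 v(b) = C1 - b*acos(sqrt(3)*b) + sqrt(3)*sqrt(1 - 3*b^2)/3 - 2*cos(b)


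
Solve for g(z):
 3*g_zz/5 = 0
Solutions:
 g(z) = C1 + C2*z


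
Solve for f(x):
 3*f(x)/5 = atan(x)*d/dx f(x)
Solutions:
 f(x) = C1*exp(3*Integral(1/atan(x), x)/5)


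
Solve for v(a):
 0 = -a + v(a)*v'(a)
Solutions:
 v(a) = -sqrt(C1 + a^2)
 v(a) = sqrt(C1 + a^2)


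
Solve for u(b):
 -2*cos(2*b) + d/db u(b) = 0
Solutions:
 u(b) = C1 + sin(2*b)


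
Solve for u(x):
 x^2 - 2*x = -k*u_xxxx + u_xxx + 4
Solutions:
 u(x) = C1 + C2*x + C3*x^2 + C4*exp(x/k) + x^5/60 + x^4*(k - 1)/12 + x^3*(k^2 - k - 2)/3


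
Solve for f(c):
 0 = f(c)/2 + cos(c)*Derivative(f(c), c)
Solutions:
 f(c) = C1*(sin(c) - 1)^(1/4)/(sin(c) + 1)^(1/4)


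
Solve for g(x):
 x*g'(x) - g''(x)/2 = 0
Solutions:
 g(x) = C1 + C2*erfi(x)


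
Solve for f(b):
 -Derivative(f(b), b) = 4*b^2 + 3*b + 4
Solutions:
 f(b) = C1 - 4*b^3/3 - 3*b^2/2 - 4*b


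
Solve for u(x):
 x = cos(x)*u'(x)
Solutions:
 u(x) = C1 + Integral(x/cos(x), x)


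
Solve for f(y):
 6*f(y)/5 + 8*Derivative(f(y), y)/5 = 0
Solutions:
 f(y) = C1*exp(-3*y/4)


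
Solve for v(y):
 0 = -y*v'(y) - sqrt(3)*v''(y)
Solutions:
 v(y) = C1 + C2*erf(sqrt(2)*3^(3/4)*y/6)


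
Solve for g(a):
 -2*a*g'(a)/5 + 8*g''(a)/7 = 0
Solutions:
 g(a) = C1 + C2*erfi(sqrt(70)*a/20)


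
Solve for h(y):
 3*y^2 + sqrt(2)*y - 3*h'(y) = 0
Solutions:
 h(y) = C1 + y^3/3 + sqrt(2)*y^2/6


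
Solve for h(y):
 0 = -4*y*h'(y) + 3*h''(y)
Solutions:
 h(y) = C1 + C2*erfi(sqrt(6)*y/3)


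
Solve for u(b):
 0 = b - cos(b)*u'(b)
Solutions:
 u(b) = C1 + Integral(b/cos(b), b)


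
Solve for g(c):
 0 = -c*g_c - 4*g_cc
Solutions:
 g(c) = C1 + C2*erf(sqrt(2)*c/4)


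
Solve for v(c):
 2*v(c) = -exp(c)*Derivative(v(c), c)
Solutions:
 v(c) = C1*exp(2*exp(-c))


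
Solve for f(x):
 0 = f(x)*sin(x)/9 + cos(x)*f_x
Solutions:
 f(x) = C1*cos(x)^(1/9)


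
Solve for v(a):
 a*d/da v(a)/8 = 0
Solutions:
 v(a) = C1


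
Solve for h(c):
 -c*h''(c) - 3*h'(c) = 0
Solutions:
 h(c) = C1 + C2/c^2


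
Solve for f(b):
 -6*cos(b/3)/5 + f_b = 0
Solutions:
 f(b) = C1 + 18*sin(b/3)/5


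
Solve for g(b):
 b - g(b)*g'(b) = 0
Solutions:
 g(b) = -sqrt(C1 + b^2)
 g(b) = sqrt(C1 + b^2)


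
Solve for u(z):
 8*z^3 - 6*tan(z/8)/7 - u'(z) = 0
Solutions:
 u(z) = C1 + 2*z^4 + 48*log(cos(z/8))/7


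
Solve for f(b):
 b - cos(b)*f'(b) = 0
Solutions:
 f(b) = C1 + Integral(b/cos(b), b)


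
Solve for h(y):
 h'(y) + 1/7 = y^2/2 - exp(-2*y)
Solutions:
 h(y) = C1 + y^3/6 - y/7 + exp(-2*y)/2


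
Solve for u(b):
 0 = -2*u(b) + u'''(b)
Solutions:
 u(b) = C3*exp(2^(1/3)*b) + (C1*sin(2^(1/3)*sqrt(3)*b/2) + C2*cos(2^(1/3)*sqrt(3)*b/2))*exp(-2^(1/3)*b/2)


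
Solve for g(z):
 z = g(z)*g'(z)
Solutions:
 g(z) = -sqrt(C1 + z^2)
 g(z) = sqrt(C1 + z^2)


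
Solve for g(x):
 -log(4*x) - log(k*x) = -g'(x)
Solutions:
 g(x) = C1 + x*(log(k) - 2 + 2*log(2)) + 2*x*log(x)


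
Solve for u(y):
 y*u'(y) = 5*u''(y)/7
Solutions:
 u(y) = C1 + C2*erfi(sqrt(70)*y/10)


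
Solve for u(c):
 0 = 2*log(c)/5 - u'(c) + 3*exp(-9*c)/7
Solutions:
 u(c) = C1 + 2*c*log(c)/5 - 2*c/5 - exp(-9*c)/21


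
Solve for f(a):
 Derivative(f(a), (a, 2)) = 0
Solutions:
 f(a) = C1 + C2*a


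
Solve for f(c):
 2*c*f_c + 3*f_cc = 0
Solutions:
 f(c) = C1 + C2*erf(sqrt(3)*c/3)


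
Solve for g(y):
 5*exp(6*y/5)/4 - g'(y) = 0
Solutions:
 g(y) = C1 + 25*exp(6*y/5)/24


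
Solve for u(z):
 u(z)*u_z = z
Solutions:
 u(z) = -sqrt(C1 + z^2)
 u(z) = sqrt(C1 + z^2)


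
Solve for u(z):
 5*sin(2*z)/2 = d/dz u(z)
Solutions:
 u(z) = C1 - 5*cos(2*z)/4


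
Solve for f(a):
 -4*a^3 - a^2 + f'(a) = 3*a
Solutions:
 f(a) = C1 + a^4 + a^3/3 + 3*a^2/2


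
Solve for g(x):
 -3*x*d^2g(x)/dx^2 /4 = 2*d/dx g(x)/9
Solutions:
 g(x) = C1 + C2*x^(19/27)


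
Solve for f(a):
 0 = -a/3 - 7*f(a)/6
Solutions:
 f(a) = -2*a/7


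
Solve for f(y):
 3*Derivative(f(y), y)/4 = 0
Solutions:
 f(y) = C1


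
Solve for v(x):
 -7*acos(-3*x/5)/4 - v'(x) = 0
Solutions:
 v(x) = C1 - 7*x*acos(-3*x/5)/4 - 7*sqrt(25 - 9*x^2)/12


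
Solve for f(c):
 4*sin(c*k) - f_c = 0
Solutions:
 f(c) = C1 - 4*cos(c*k)/k


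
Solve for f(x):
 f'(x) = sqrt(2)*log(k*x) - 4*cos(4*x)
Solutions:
 f(x) = C1 + sqrt(2)*x*(log(k*x) - 1) - sin(4*x)


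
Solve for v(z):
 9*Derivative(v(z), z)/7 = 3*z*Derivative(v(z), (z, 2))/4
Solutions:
 v(z) = C1 + C2*z^(19/7)


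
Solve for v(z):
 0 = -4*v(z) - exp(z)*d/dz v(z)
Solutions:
 v(z) = C1*exp(4*exp(-z))


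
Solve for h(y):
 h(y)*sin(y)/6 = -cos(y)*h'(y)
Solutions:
 h(y) = C1*cos(y)^(1/6)


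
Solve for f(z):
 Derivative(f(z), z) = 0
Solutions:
 f(z) = C1


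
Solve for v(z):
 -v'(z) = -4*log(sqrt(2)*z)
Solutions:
 v(z) = C1 + 4*z*log(z) - 4*z + z*log(4)


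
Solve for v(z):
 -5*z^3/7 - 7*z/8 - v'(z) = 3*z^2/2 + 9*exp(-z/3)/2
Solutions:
 v(z) = C1 - 5*z^4/28 - z^3/2 - 7*z^2/16 + 27*exp(-z/3)/2


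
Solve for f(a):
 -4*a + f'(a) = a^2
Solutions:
 f(a) = C1 + a^3/3 + 2*a^2


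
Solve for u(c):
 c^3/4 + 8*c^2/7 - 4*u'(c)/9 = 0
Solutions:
 u(c) = C1 + 9*c^4/64 + 6*c^3/7


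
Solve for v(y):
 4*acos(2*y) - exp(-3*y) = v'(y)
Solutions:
 v(y) = C1 + 4*y*acos(2*y) - 2*sqrt(1 - 4*y^2) + exp(-3*y)/3


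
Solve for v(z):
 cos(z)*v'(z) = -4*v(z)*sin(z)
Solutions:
 v(z) = C1*cos(z)^4


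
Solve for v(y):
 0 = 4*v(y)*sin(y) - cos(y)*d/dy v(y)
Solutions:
 v(y) = C1/cos(y)^4


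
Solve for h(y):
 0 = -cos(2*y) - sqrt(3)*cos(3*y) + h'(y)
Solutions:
 h(y) = C1 + sin(2*y)/2 + sqrt(3)*sin(3*y)/3


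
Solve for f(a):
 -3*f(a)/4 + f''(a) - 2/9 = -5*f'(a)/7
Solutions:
 f(a) = C1*exp(a*(-5 + 2*sqrt(43))/14) + C2*exp(-a*(5 + 2*sqrt(43))/14) - 8/27


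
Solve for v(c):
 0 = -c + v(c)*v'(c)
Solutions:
 v(c) = -sqrt(C1 + c^2)
 v(c) = sqrt(C1 + c^2)


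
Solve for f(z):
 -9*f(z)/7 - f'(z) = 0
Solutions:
 f(z) = C1*exp(-9*z/7)


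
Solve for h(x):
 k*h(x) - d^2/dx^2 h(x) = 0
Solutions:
 h(x) = C1*exp(-sqrt(k)*x) + C2*exp(sqrt(k)*x)


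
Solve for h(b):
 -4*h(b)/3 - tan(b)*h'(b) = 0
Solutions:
 h(b) = C1/sin(b)^(4/3)


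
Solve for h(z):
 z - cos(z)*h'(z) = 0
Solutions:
 h(z) = C1 + Integral(z/cos(z), z)


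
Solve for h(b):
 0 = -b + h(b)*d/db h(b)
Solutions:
 h(b) = -sqrt(C1 + b^2)
 h(b) = sqrt(C1 + b^2)


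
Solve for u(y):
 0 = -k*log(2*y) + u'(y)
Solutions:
 u(y) = C1 + k*y*log(y) - k*y + k*y*log(2)


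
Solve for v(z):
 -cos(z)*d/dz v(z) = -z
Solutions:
 v(z) = C1 + Integral(z/cos(z), z)


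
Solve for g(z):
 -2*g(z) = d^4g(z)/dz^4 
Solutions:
 g(z) = (C1*sin(2^(3/4)*z/2) + C2*cos(2^(3/4)*z/2))*exp(-2^(3/4)*z/2) + (C3*sin(2^(3/4)*z/2) + C4*cos(2^(3/4)*z/2))*exp(2^(3/4)*z/2)


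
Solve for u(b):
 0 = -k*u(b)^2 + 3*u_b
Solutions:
 u(b) = -3/(C1 + b*k)


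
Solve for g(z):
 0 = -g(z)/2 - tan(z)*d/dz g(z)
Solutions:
 g(z) = C1/sqrt(sin(z))


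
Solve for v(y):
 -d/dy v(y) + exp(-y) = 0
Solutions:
 v(y) = C1 - exp(-y)


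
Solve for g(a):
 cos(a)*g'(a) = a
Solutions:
 g(a) = C1 + Integral(a/cos(a), a)


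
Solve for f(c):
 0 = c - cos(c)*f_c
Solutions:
 f(c) = C1 + Integral(c/cos(c), c)


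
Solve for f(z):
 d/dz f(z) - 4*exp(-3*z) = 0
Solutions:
 f(z) = C1 - 4*exp(-3*z)/3


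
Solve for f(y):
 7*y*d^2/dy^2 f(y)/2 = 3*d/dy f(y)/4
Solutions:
 f(y) = C1 + C2*y^(17/14)


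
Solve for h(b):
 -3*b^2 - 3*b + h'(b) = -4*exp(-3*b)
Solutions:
 h(b) = C1 + b^3 + 3*b^2/2 + 4*exp(-3*b)/3


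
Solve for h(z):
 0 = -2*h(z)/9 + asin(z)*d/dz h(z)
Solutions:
 h(z) = C1*exp(2*Integral(1/asin(z), z)/9)


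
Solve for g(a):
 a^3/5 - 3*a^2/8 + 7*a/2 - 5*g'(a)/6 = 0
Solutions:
 g(a) = C1 + 3*a^4/50 - 3*a^3/20 + 21*a^2/10


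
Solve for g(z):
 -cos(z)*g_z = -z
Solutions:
 g(z) = C1 + Integral(z/cos(z), z)


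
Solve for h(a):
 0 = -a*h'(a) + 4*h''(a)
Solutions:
 h(a) = C1 + C2*erfi(sqrt(2)*a/4)


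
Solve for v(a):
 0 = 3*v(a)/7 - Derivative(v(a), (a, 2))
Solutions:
 v(a) = C1*exp(-sqrt(21)*a/7) + C2*exp(sqrt(21)*a/7)


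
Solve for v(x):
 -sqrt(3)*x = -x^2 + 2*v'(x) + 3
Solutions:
 v(x) = C1 + x^3/6 - sqrt(3)*x^2/4 - 3*x/2


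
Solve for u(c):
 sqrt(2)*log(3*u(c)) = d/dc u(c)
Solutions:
 -sqrt(2)*Integral(1/(log(_y) + log(3)), (_y, u(c)))/2 = C1 - c


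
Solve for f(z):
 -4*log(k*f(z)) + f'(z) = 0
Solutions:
 li(k*f(z))/k = C1 + 4*z


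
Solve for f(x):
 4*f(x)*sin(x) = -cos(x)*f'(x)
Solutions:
 f(x) = C1*cos(x)^4


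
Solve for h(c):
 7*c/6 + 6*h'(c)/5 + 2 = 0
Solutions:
 h(c) = C1 - 35*c^2/72 - 5*c/3


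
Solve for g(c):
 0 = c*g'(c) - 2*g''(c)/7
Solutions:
 g(c) = C1 + C2*erfi(sqrt(7)*c/2)


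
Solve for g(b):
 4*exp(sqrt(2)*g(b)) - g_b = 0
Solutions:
 g(b) = sqrt(2)*(2*log(-1/(C1 + 4*b)) - log(2))/4


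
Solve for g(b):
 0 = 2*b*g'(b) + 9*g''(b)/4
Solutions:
 g(b) = C1 + C2*erf(2*b/3)


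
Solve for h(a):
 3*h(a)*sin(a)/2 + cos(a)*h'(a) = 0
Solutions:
 h(a) = C1*cos(a)^(3/2)


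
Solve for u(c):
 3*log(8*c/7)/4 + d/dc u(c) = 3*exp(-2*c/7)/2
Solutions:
 u(c) = C1 - 3*c*log(c)/4 + 3*c*(-3*log(2) + 1 + log(7))/4 - 21*exp(-2*c/7)/4


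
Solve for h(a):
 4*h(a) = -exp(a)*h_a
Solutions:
 h(a) = C1*exp(4*exp(-a))


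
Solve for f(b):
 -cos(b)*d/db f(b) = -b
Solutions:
 f(b) = C1 + Integral(b/cos(b), b)


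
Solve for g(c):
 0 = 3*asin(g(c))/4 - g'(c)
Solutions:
 Integral(1/asin(_y), (_y, g(c))) = C1 + 3*c/4


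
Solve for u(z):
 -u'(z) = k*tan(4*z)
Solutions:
 u(z) = C1 + k*log(cos(4*z))/4


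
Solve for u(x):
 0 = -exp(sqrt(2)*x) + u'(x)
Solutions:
 u(x) = C1 + sqrt(2)*exp(sqrt(2)*x)/2


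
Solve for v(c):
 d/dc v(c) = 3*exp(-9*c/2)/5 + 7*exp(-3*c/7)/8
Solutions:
 v(c) = C1 - 2*exp(-9*c/2)/15 - 49*exp(-3*c/7)/24


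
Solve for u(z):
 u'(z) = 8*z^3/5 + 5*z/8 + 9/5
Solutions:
 u(z) = C1 + 2*z^4/5 + 5*z^2/16 + 9*z/5


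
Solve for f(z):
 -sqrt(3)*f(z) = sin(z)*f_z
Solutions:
 f(z) = C1*(cos(z) + 1)^(sqrt(3)/2)/(cos(z) - 1)^(sqrt(3)/2)


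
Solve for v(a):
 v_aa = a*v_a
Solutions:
 v(a) = C1 + C2*erfi(sqrt(2)*a/2)


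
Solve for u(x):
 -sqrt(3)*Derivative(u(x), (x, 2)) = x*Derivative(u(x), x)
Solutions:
 u(x) = C1 + C2*erf(sqrt(2)*3^(3/4)*x/6)


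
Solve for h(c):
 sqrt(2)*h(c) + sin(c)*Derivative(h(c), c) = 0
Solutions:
 h(c) = C1*(cos(c) + 1)^(sqrt(2)/2)/(cos(c) - 1)^(sqrt(2)/2)


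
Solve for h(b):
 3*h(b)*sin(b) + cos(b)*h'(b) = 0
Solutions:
 h(b) = C1*cos(b)^3


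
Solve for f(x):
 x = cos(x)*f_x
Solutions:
 f(x) = C1 + Integral(x/cos(x), x)


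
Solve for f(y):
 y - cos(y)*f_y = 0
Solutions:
 f(y) = C1 + Integral(y/cos(y), y)


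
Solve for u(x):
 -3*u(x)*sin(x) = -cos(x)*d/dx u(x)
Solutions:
 u(x) = C1/cos(x)^3


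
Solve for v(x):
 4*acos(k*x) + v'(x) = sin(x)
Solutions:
 v(x) = C1 - 4*Piecewise((x*acos(k*x) - sqrt(-k^2*x^2 + 1)/k, Ne(k, 0)), (pi*x/2, True)) - cos(x)


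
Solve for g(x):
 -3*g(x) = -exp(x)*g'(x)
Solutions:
 g(x) = C1*exp(-3*exp(-x))


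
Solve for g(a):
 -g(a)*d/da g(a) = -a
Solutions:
 g(a) = -sqrt(C1 + a^2)
 g(a) = sqrt(C1 + a^2)


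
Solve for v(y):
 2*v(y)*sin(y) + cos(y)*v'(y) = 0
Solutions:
 v(y) = C1*cos(y)^2


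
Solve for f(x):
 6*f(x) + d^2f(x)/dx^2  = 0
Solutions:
 f(x) = C1*sin(sqrt(6)*x) + C2*cos(sqrt(6)*x)


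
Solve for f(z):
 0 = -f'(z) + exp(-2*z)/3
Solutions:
 f(z) = C1 - exp(-2*z)/6


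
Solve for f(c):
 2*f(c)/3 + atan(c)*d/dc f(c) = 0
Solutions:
 f(c) = C1*exp(-2*Integral(1/atan(c), c)/3)


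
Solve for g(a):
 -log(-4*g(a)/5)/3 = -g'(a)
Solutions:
 -3*Integral(1/(log(-_y) - log(5) + 2*log(2)), (_y, g(a))) = C1 - a


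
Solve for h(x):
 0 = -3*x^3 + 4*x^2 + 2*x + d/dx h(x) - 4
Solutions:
 h(x) = C1 + 3*x^4/4 - 4*x^3/3 - x^2 + 4*x


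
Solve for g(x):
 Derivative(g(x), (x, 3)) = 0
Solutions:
 g(x) = C1 + C2*x + C3*x^2


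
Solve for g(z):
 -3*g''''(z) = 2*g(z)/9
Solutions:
 g(z) = (C1*sin(2^(3/4)*3^(1/4)*z/6) + C2*cos(2^(3/4)*3^(1/4)*z/6))*exp(-2^(3/4)*3^(1/4)*z/6) + (C3*sin(2^(3/4)*3^(1/4)*z/6) + C4*cos(2^(3/4)*3^(1/4)*z/6))*exp(2^(3/4)*3^(1/4)*z/6)


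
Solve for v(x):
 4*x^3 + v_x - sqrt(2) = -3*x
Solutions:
 v(x) = C1 - x^4 - 3*x^2/2 + sqrt(2)*x


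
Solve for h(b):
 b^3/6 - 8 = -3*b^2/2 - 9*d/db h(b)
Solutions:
 h(b) = C1 - b^4/216 - b^3/18 + 8*b/9


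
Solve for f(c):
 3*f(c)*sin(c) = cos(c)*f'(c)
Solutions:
 f(c) = C1/cos(c)^3


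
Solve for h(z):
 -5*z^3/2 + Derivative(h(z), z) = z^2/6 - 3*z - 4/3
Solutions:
 h(z) = C1 + 5*z^4/8 + z^3/18 - 3*z^2/2 - 4*z/3


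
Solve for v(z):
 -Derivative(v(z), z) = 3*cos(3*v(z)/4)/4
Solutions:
 3*z/4 - 2*log(sin(3*v(z)/4) - 1)/3 + 2*log(sin(3*v(z)/4) + 1)/3 = C1


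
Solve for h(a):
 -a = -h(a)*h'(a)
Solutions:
 h(a) = -sqrt(C1 + a^2)
 h(a) = sqrt(C1 + a^2)


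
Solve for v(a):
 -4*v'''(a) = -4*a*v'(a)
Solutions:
 v(a) = C1 + Integral(C2*airyai(a) + C3*airybi(a), a)


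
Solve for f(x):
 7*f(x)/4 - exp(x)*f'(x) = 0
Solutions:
 f(x) = C1*exp(-7*exp(-x)/4)


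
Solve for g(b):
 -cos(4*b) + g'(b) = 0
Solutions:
 g(b) = C1 + sin(4*b)/4


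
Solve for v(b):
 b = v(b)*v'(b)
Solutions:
 v(b) = -sqrt(C1 + b^2)
 v(b) = sqrt(C1 + b^2)


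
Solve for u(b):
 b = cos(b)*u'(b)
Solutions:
 u(b) = C1 + Integral(b/cos(b), b)


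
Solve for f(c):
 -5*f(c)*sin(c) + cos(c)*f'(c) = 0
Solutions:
 f(c) = C1/cos(c)^5


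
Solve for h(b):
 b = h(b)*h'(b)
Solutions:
 h(b) = -sqrt(C1 + b^2)
 h(b) = sqrt(C1 + b^2)


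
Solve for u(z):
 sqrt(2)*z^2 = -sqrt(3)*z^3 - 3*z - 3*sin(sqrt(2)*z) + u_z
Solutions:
 u(z) = C1 + sqrt(3)*z^4/4 + sqrt(2)*z^3/3 + 3*z^2/2 - 3*sqrt(2)*cos(sqrt(2)*z)/2


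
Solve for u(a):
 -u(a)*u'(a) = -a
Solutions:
 u(a) = -sqrt(C1 + a^2)
 u(a) = sqrt(C1 + a^2)


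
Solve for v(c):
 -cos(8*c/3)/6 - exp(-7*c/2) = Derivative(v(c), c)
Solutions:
 v(c) = C1 - sin(8*c/3)/16 + 2*exp(-7*c/2)/7


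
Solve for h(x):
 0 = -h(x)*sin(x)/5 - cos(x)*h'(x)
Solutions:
 h(x) = C1*cos(x)^(1/5)


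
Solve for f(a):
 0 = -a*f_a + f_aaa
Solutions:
 f(a) = C1 + Integral(C2*airyai(a) + C3*airybi(a), a)


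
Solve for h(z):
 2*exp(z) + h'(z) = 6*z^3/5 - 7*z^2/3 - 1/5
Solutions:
 h(z) = C1 + 3*z^4/10 - 7*z^3/9 - z/5 - 2*exp(z)


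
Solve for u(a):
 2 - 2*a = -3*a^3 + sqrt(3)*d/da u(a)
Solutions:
 u(a) = C1 + sqrt(3)*a^4/4 - sqrt(3)*a^2/3 + 2*sqrt(3)*a/3


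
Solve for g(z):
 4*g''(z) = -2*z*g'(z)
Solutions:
 g(z) = C1 + C2*erf(z/2)


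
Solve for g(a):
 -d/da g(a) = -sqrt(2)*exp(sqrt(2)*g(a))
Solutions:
 g(a) = sqrt(2)*(2*log(-1/(C1 + sqrt(2)*a)) - log(2))/4


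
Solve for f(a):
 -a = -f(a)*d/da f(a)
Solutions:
 f(a) = -sqrt(C1 + a^2)
 f(a) = sqrt(C1 + a^2)


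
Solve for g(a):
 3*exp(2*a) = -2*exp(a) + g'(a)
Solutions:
 g(a) = C1 + 3*exp(2*a)/2 + 2*exp(a)


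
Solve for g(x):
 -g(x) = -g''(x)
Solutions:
 g(x) = C1*exp(-x) + C2*exp(x)


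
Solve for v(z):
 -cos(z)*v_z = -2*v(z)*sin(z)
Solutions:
 v(z) = C1/cos(z)^2


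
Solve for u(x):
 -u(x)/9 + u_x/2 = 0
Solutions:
 u(x) = C1*exp(2*x/9)


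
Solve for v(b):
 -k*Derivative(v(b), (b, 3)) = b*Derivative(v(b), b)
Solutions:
 v(b) = C1 + Integral(C2*airyai(b*(-1/k)^(1/3)) + C3*airybi(b*(-1/k)^(1/3)), b)


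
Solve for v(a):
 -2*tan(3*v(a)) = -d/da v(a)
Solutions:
 v(a) = -asin(C1*exp(6*a))/3 + pi/3
 v(a) = asin(C1*exp(6*a))/3


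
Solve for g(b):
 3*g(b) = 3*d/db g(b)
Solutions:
 g(b) = C1*exp(b)


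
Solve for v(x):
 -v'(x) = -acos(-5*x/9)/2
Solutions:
 v(x) = C1 + x*acos(-5*x/9)/2 + sqrt(81 - 25*x^2)/10


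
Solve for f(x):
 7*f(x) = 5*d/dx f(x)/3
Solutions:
 f(x) = C1*exp(21*x/5)


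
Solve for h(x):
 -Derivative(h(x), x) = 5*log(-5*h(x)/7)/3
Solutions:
 3*Integral(1/(log(-_y) - log(7) + log(5)), (_y, h(x)))/5 = C1 - x


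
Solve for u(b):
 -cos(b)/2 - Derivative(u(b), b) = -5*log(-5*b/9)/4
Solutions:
 u(b) = C1 + 5*b*log(-b)/4 - 5*b*log(3)/2 - 5*b/4 + 5*b*log(5)/4 - sin(b)/2


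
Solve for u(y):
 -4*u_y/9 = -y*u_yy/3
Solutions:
 u(y) = C1 + C2*y^(7/3)


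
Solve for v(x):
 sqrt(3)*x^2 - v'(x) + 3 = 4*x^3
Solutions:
 v(x) = C1 - x^4 + sqrt(3)*x^3/3 + 3*x


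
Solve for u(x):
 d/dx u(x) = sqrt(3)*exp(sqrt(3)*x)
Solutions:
 u(x) = C1 + exp(sqrt(3)*x)


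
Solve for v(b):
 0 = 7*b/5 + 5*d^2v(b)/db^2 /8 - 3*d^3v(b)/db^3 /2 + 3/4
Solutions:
 v(b) = C1 + C2*b + C3*exp(5*b/12) - 28*b^3/75 - 411*b^2/125


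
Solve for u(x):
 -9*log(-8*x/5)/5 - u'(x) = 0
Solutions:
 u(x) = C1 - 9*x*log(-x)/5 + 9*x*(-3*log(2) + 1 + log(5))/5


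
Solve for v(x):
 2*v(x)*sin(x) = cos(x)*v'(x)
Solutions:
 v(x) = C1/cos(x)^2


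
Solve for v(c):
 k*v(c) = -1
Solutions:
 v(c) = -1/k


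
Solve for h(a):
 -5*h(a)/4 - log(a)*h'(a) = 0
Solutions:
 h(a) = C1*exp(-5*li(a)/4)


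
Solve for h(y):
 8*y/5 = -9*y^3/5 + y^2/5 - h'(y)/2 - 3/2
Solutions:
 h(y) = C1 - 9*y^4/10 + 2*y^3/15 - 8*y^2/5 - 3*y


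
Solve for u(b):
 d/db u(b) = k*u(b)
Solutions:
 u(b) = C1*exp(b*k)


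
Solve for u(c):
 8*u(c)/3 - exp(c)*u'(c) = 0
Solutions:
 u(c) = C1*exp(-8*exp(-c)/3)


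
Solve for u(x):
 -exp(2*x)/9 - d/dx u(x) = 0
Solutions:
 u(x) = C1 - exp(2*x)/18


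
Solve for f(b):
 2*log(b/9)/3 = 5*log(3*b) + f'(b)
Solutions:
 f(b) = C1 - 13*b*log(b)/3 - 19*b*log(3)/3 + 13*b/3


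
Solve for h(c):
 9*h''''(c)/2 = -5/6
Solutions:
 h(c) = C1 + C2*c + C3*c^2 + C4*c^3 - 5*c^4/648


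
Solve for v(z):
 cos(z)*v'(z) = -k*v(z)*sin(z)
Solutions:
 v(z) = C1*exp(k*log(cos(z)))


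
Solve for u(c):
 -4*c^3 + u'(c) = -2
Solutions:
 u(c) = C1 + c^4 - 2*c


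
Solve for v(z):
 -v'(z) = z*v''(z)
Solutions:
 v(z) = C1 + C2*log(z)


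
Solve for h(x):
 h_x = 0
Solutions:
 h(x) = C1


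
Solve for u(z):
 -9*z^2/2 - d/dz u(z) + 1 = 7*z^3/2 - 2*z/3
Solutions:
 u(z) = C1 - 7*z^4/8 - 3*z^3/2 + z^2/3 + z


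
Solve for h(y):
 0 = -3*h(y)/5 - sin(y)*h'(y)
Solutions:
 h(y) = C1*(cos(y) + 1)^(3/10)/(cos(y) - 1)^(3/10)


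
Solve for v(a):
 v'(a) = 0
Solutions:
 v(a) = C1


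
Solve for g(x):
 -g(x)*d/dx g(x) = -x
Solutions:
 g(x) = -sqrt(C1 + x^2)
 g(x) = sqrt(C1 + x^2)


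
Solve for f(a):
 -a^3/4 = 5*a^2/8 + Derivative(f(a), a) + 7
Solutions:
 f(a) = C1 - a^4/16 - 5*a^3/24 - 7*a


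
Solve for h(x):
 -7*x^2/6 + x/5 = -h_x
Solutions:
 h(x) = C1 + 7*x^3/18 - x^2/10


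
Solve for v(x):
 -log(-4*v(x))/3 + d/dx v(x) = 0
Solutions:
 -3*Integral(1/(log(-_y) + 2*log(2)), (_y, v(x))) = C1 - x


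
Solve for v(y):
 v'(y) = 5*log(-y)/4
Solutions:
 v(y) = C1 + 5*y*log(-y)/4 - 5*y/4


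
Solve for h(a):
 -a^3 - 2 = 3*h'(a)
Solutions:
 h(a) = C1 - a^4/12 - 2*a/3


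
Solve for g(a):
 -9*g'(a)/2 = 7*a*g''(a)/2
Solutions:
 g(a) = C1 + C2/a^(2/7)


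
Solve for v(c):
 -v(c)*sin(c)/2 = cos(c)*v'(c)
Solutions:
 v(c) = C1*sqrt(cos(c))


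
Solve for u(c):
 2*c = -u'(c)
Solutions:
 u(c) = C1 - c^2


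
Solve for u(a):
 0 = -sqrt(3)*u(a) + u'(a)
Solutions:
 u(a) = C1*exp(sqrt(3)*a)


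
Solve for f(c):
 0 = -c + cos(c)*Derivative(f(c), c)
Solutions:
 f(c) = C1 + Integral(c/cos(c), c)


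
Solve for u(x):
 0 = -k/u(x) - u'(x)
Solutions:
 u(x) = -sqrt(C1 - 2*k*x)
 u(x) = sqrt(C1 - 2*k*x)


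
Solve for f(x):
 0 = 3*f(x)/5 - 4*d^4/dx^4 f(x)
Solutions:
 f(x) = C1*exp(-sqrt(2)*3^(1/4)*5^(3/4)*x/10) + C2*exp(sqrt(2)*3^(1/4)*5^(3/4)*x/10) + C3*sin(sqrt(2)*3^(1/4)*5^(3/4)*x/10) + C4*cos(sqrt(2)*3^(1/4)*5^(3/4)*x/10)


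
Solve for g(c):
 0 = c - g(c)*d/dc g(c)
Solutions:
 g(c) = -sqrt(C1 + c^2)
 g(c) = sqrt(C1 + c^2)


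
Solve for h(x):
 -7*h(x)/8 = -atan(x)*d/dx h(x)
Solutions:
 h(x) = C1*exp(7*Integral(1/atan(x), x)/8)


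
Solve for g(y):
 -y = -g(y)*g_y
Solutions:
 g(y) = -sqrt(C1 + y^2)
 g(y) = sqrt(C1 + y^2)


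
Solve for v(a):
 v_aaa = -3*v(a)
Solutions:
 v(a) = C3*exp(-3^(1/3)*a) + (C1*sin(3^(5/6)*a/2) + C2*cos(3^(5/6)*a/2))*exp(3^(1/3)*a/2)


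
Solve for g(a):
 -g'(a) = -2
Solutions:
 g(a) = C1 + 2*a


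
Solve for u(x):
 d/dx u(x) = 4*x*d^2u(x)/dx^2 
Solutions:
 u(x) = C1 + C2*x^(5/4)


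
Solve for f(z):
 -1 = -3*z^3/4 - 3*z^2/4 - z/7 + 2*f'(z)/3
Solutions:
 f(z) = C1 + 9*z^4/32 + 3*z^3/8 + 3*z^2/28 - 3*z/2


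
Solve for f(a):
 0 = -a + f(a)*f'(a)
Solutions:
 f(a) = -sqrt(C1 + a^2)
 f(a) = sqrt(C1 + a^2)


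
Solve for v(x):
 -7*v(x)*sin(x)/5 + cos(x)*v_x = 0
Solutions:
 v(x) = C1/cos(x)^(7/5)


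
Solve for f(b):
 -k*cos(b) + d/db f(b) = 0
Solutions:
 f(b) = C1 + k*sin(b)


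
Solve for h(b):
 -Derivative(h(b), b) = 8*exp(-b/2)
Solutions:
 h(b) = C1 + 16*exp(-b/2)


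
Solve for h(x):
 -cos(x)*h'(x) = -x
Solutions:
 h(x) = C1 + Integral(x/cos(x), x)


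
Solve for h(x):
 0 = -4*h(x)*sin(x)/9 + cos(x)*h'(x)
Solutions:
 h(x) = C1/cos(x)^(4/9)


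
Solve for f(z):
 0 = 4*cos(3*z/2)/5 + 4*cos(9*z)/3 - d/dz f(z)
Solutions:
 f(z) = C1 + 8*sin(3*z/2)/15 + 4*sin(9*z)/27


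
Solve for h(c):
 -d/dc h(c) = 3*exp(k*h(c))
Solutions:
 h(c) = Piecewise((log(1/(C1*k + 3*c*k))/k, Ne(k, 0)), (nan, True))
 h(c) = Piecewise((C1 - 3*c, Eq(k, 0)), (nan, True))


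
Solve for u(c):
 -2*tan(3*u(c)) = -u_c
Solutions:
 u(c) = -asin(C1*exp(6*c))/3 + pi/3
 u(c) = asin(C1*exp(6*c))/3


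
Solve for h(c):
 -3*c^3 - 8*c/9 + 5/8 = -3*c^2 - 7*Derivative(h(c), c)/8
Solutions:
 h(c) = C1 + 6*c^4/7 - 8*c^3/7 + 32*c^2/63 - 5*c/7


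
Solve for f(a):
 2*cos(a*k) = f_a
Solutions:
 f(a) = C1 + 2*sin(a*k)/k


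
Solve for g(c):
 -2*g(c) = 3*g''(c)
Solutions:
 g(c) = C1*sin(sqrt(6)*c/3) + C2*cos(sqrt(6)*c/3)


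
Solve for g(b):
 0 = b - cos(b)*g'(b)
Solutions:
 g(b) = C1 + Integral(b/cos(b), b)


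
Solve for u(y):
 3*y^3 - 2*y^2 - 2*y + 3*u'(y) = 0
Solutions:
 u(y) = C1 - y^4/4 + 2*y^3/9 + y^2/3


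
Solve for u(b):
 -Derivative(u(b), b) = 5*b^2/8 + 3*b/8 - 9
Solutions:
 u(b) = C1 - 5*b^3/24 - 3*b^2/16 + 9*b


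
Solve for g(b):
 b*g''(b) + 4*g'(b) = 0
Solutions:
 g(b) = C1 + C2/b^3


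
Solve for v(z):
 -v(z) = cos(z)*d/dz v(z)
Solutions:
 v(z) = C1*sqrt(sin(z) - 1)/sqrt(sin(z) + 1)


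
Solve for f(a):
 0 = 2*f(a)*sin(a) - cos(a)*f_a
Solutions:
 f(a) = C1/cos(a)^2


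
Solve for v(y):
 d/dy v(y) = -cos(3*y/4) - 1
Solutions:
 v(y) = C1 - y - 4*sin(3*y/4)/3


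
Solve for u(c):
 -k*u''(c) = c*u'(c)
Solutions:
 u(c) = C1 + C2*sqrt(k)*erf(sqrt(2)*c*sqrt(1/k)/2)


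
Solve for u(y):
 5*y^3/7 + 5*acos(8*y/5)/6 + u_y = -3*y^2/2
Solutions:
 u(y) = C1 - 5*y^4/28 - y^3/2 - 5*y*acos(8*y/5)/6 + 5*sqrt(25 - 64*y^2)/48


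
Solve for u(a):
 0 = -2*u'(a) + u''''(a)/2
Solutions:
 u(a) = C1 + C4*exp(2^(2/3)*a) + (C2*sin(2^(2/3)*sqrt(3)*a/2) + C3*cos(2^(2/3)*sqrt(3)*a/2))*exp(-2^(2/3)*a/2)


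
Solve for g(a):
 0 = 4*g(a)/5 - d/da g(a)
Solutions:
 g(a) = C1*exp(4*a/5)


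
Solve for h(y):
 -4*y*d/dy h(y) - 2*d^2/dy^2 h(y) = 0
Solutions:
 h(y) = C1 + C2*erf(y)


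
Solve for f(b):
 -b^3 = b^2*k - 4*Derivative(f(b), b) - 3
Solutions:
 f(b) = C1 + b^4/16 + b^3*k/12 - 3*b/4


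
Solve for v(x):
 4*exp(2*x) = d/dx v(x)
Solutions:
 v(x) = C1 + 2*exp(2*x)


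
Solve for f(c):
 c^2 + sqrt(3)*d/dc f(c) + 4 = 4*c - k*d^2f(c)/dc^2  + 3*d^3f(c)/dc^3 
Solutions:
 f(c) = C1 + C2*exp(c*(k - sqrt(k^2 + 12*sqrt(3)))/6) + C3*exp(c*(k + sqrt(k^2 + 12*sqrt(3)))/6) - sqrt(3)*c^3/9 + c^2*k/3 + 2*sqrt(3)*c^2/3 - 2*sqrt(3)*c*k^2/9 - 4*c*k/3 - 4*sqrt(3)*c/3 - 2*c


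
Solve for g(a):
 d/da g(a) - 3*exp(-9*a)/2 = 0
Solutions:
 g(a) = C1 - exp(-9*a)/6


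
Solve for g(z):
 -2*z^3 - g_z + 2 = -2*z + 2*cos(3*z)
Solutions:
 g(z) = C1 - z^4/2 + z^2 + 2*z - 2*sin(3*z)/3


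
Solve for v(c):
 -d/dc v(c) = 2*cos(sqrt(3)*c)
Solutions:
 v(c) = C1 - 2*sqrt(3)*sin(sqrt(3)*c)/3


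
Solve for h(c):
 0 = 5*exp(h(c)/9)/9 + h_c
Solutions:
 h(c) = 9*log(1/(C1 + 5*c)) + 36*log(3)
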